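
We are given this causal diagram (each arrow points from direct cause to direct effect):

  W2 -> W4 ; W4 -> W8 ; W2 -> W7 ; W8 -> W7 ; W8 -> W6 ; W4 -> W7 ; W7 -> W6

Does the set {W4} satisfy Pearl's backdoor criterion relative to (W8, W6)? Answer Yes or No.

Yes

Backdoor paths from W8 to W6 (paths whose first edge points into W8):
  P1: W8 <- W4 <- W2 -> W7 -> W6
  P2: W8 <- W4 -> W7 -> W6
Condition 1 (no descendant of W8 in the set): holds — descendants of W8 are {W6, W7}; none are in {W4}.
Condition 2 (every backdoor path blocked by {W4}):
  P1: blocked at chain node W4 ∈ conditioning set.
  P2: blocked at fork node W4 ∈ conditioning set.
{W4} satisfies the backdoor criterion.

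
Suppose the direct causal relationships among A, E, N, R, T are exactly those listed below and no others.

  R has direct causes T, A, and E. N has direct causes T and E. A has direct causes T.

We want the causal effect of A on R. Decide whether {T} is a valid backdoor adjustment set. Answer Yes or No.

Yes

Backdoor paths from A to R (paths whose first edge points into A):
  P1: A <- T -> N <- E -> R
  P2: A <- T -> R
Condition 1 (no descendant of A in the set): holds — descendants of A are {R}; none are in {T}.
Condition 2 (every backdoor path blocked by {T}):
  P1: blocked at fork node T ∈ conditioning set.
  P2: blocked at fork node T ∈ conditioning set.
{T} satisfies the backdoor criterion.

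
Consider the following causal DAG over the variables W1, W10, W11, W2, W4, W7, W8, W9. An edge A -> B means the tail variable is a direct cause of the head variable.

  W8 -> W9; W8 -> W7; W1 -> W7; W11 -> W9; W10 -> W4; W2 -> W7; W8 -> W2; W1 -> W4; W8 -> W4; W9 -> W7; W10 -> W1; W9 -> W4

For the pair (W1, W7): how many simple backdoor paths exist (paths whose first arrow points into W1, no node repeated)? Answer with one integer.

6

A backdoor path from W1 to W7 is any simple undirected path whose first edge points into W1 (i.e. leaves W1 via a parent).
Parents of W1: {W10}.
Enumerating:
  P1: W1 <- W10 -> W4 <- W8 -> W9 -> W7
  P2: W1 <- W10 -> W4 <- W8 -> W2 -> W7
  P3: W1 <- W10 -> W4 <- W8 -> W7
  P4: W1 <- W10 -> W4 <- W9 <- W8 -> W2 -> W7
  P5: W1 <- W10 -> W4 <- W9 <- W8 -> W7
  P6: W1 <- W10 -> W4 <- W9 -> W7
That exhausts the simple backdoor paths. Count: 6.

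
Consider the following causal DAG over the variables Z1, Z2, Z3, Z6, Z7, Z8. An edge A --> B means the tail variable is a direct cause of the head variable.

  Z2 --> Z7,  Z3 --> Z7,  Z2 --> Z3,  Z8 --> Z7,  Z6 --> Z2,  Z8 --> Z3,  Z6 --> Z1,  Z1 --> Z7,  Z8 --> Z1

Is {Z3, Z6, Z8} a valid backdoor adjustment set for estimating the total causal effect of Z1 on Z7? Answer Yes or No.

Backdoor paths from Z1 to Z7 (paths whose first edge points into Z1):
  P1: Z1 <- Z6 -> Z2 -> Z3 <- Z8 -> Z7
  P2: Z1 <- Z6 -> Z2 -> Z3 -> Z7
  P3: Z1 <- Z6 -> Z2 -> Z7
  P4: Z1 <- Z8 -> Z3 <- Z2 -> Z7
  P5: Z1 <- Z8 -> Z3 -> Z7
  P6: Z1 <- Z8 -> Z7
Condition 1 (no descendant of Z1 in the set): holds — descendants of Z1 are {Z7}; none are in {Z3, Z6, Z8}.
Condition 2 (every backdoor path blocked by {Z3, Z6, Z8}):
  P1: blocked at fork node Z6 ∈ conditioning set.
  P2: blocked at fork node Z6 ∈ conditioning set.
  P3: blocked at fork node Z6 ∈ conditioning set.
  P4: blocked at fork node Z8 ∈ conditioning set.
  P5: blocked at fork node Z8 ∈ conditioning set.
  P6: blocked at fork node Z8 ∈ conditioning set.
{Z3, Z6, Z8} satisfies the backdoor criterion.

Yes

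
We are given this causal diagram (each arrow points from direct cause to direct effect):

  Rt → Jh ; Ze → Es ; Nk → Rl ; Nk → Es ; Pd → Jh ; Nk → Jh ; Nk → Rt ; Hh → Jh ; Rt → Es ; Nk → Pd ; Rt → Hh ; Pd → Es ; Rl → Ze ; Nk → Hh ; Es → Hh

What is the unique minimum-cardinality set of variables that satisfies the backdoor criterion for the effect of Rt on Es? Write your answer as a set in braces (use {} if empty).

Variables eligible for adjustment (non-descendants of Rt, excluding Rt and Es): {Nk, Pd, Rl, Ze}.
Backdoor paths from Rt to Es:
  P1: Rt <- Nk -> Pd -> Es
  P2: Rt <- Nk -> Pd -> Jh <- Hh <- Es
  P3: Rt <- Nk -> Rl -> Ze -> Es
  P4: Rt <- Nk -> Es
  P5: Rt <- Nk -> Hh <- Es
  P6: Rt <- Nk -> Hh -> Jh <- Pd -> Es
  P7: Rt <- Nk -> Jh <- Pd -> Es
  P8: Rt <- Nk -> Jh <- Hh <- Es
The empty set is not sufficient: P1 (Rt <- Nk -> Pd -> Es) has no collider blocking it and no conditioned non-collider, so it is open.
Try {Nk}:
  P1: blocked at fork node Nk ∈ conditioning set.
  P2: blocked at fork node Nk ∈ conditioning set.
  P3: blocked at fork node Nk ∈ conditioning set.
  P4: blocked at fork node Nk ∈ conditioning set.
  P5: blocked at fork node Nk ∈ conditioning set.
  P6: blocked at fork node Nk ∈ conditioning set.
  P7: blocked at fork node Nk ∈ conditioning set.
  P8: blocked at fork node Nk ∈ conditioning set.
{Nk} contains no descendant of Rt and blocks every backdoor path.
No other singleton works — e.g. {Pd} leaves P3 open — so {Nk} is the unique smallest valid adjustment set.

{Nk}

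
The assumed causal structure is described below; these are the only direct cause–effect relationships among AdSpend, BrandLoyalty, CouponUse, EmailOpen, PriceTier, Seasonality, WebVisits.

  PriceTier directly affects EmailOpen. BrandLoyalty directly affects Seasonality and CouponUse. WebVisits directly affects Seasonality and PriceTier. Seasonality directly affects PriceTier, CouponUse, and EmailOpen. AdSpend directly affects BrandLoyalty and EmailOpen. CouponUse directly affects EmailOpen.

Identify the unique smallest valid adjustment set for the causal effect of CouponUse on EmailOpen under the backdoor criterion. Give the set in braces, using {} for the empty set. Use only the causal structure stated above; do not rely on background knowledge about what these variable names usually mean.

Variables eligible for adjustment (non-descendants of CouponUse, excluding CouponUse and EmailOpen): {AdSpend, BrandLoyalty, PriceTier, Seasonality, WebVisits}.
Backdoor paths from CouponUse to EmailOpen:
  P1: CouponUse <- BrandLoyalty <- AdSpend -> EmailOpen
  P2: CouponUse <- BrandLoyalty -> Seasonality <- WebVisits -> PriceTier -> EmailOpen
  P3: CouponUse <- BrandLoyalty -> Seasonality -> PriceTier -> EmailOpen
  P4: CouponUse <- BrandLoyalty -> Seasonality -> EmailOpen
  P5: CouponUse <- Seasonality <- WebVisits -> PriceTier -> EmailOpen
  P6: CouponUse <- Seasonality <- BrandLoyalty <- AdSpend -> EmailOpen
  P7: CouponUse <- Seasonality -> PriceTier -> EmailOpen
  P8: CouponUse <- Seasonality -> EmailOpen
The empty set is not sufficient: P1 (CouponUse <- BrandLoyalty <- AdSpend -> EmailOpen) has no collider blocking it and no conditioned non-collider, so it is open.
Try {BrandLoyalty, Seasonality}:
  P1: blocked at chain node BrandLoyalty ∈ conditioning set.
  P2: blocked at fork node BrandLoyalty ∈ conditioning set.
  P3: blocked at fork node BrandLoyalty ∈ conditioning set.
  P4: blocked at fork node BrandLoyalty ∈ conditioning set.
  P5: blocked at chain node Seasonality ∈ conditioning set.
  P6: blocked at chain node Seasonality ∈ conditioning set.
  P7: blocked at fork node Seasonality ∈ conditioning set.
  P8: blocked at fork node Seasonality ∈ conditioning set.
{BrandLoyalty, Seasonality} contains no descendant of CouponUse and blocks every backdoor path.
Every element of {BrandLoyalty, Seasonality} is needed (dropping BrandLoyalty leaves P1 open; dropping Seasonality leaves P5 open), so no proper subset is valid.
Among all size-2 subsets of the eligible variables, only {BrandLoyalty, Seasonality} blocks every backdoor path, so it is the unique smallest valid adjustment set.

{BrandLoyalty, Seasonality}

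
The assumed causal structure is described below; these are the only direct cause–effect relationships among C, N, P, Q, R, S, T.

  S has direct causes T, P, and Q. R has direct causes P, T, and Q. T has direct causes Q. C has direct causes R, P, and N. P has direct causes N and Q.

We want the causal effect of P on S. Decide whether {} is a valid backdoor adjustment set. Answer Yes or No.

No

Backdoor paths from P to S (paths whose first edge points into P):
  P1: P <- Q -> T -> S
  P2: P <- Q -> R <- T -> S
  P3: P <- Q -> S
  P4: P <- N -> C <- R <- Q -> T -> S
  P5: P <- N -> C <- R <- Q -> S
  P6: P <- N -> C <- R <- T <- Q -> S
  P7: P <- N -> C <- R <- T -> S
Condition 1 (no descendant of P in the set): holds — descendants of P are {C, R, S}; none are in {}.
Condition 2 (every backdoor path blocked by {}):
  P1: open — no interior node is in the conditioning set.
  P2: blocked at collider R (neither it nor any descendant is in the conditioning set).
  P3: open — no interior node is in the conditioning set.
  P4: blocked at collider C (neither it nor any descendant is in the conditioning set).
  P5: blocked at collider C (neither it nor any descendant is in the conditioning set).
  P6: blocked at collider C (neither it nor any descendant is in the conditioning set).
  P7: blocked at collider C (neither it nor any descendant is in the conditioning set).
{} does not satisfy the backdoor criterion.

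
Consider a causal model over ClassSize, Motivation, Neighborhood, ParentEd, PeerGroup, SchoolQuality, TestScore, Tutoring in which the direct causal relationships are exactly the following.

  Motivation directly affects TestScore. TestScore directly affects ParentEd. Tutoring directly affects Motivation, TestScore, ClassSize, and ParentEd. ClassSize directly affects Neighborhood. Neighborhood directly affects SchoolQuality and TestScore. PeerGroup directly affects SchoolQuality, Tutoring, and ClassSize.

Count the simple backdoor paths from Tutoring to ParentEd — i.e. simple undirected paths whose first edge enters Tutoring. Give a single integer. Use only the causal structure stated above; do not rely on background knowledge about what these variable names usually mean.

2

A backdoor path from Tutoring to ParentEd is any simple undirected path whose first edge points into Tutoring (i.e. leaves Tutoring via a parent).
Parents of Tutoring: {PeerGroup}.
Enumerating:
  P1: Tutoring <- PeerGroup -> ClassSize -> Neighborhood -> TestScore -> ParentEd
  P2: Tutoring <- PeerGroup -> SchoolQuality <- Neighborhood -> TestScore -> ParentEd
That exhausts the simple backdoor paths. Count: 2.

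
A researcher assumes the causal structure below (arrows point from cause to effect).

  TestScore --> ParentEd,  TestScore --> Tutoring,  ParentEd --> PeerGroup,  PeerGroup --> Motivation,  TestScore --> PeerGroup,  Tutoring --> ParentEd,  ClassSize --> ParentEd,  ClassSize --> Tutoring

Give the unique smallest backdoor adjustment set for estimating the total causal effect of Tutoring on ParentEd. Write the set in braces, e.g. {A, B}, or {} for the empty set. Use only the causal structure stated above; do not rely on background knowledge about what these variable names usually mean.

{ClassSize, TestScore}

Variables eligible for adjustment (non-descendants of Tutoring, excluding Tutoring and ParentEd): {ClassSize, TestScore}.
Backdoor paths from Tutoring to ParentEd:
  P1: Tutoring <- TestScore -> ParentEd
  P2: Tutoring <- TestScore -> PeerGroup <- ParentEd
  P3: Tutoring <- ClassSize -> ParentEd
The empty set is not sufficient: P1 (Tutoring <- TestScore -> ParentEd) has no collider blocking it and no conditioned non-collider, so it is open.
Try {ClassSize, TestScore}:
  P1: blocked at fork node TestScore ∈ conditioning set.
  P2: blocked at fork node TestScore ∈ conditioning set.
  P3: blocked at fork node ClassSize ∈ conditioning set.
{ClassSize, TestScore} contains no descendant of Tutoring and blocks every backdoor path.
Every element of {ClassSize, TestScore} is needed (dropping ClassSize leaves P3 open; dropping TestScore leaves P1 open), so no proper subset is valid.
Among all size-2 subsets of the eligible variables, only {ClassSize, TestScore} blocks every backdoor path, so it is the unique smallest valid adjustment set.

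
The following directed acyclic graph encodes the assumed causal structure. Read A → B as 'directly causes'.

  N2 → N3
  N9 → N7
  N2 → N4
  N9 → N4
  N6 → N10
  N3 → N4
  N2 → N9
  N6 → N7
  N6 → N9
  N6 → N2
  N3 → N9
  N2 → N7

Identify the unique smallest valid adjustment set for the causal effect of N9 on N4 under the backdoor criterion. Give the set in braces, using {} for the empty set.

{N2, N3}

Variables eligible for adjustment (non-descendants of N9, excluding N9 and N4): {N10, N2, N3, N6}.
Backdoor paths from N9 to N4:
  P1: N9 <- N6 -> N2 -> N3 -> N4
  P2: N9 <- N6 -> N2 -> N4
  P3: N9 <- N6 -> N7 <- N2 -> N3 -> N4
  P4: N9 <- N6 -> N7 <- N2 -> N4
  P5: N9 <- N2 -> N3 -> N4
  P6: N9 <- N2 -> N4
  P7: N9 <- N3 <- N2 -> N4
  P8: N9 <- N3 -> N4
The empty set is not sufficient: P1 (N9 <- N6 -> N2 -> N3 -> N4) has no collider blocking it and no conditioned non-collider, so it is open.
Try {N2, N3}:
  P1: blocked at chain node N2 ∈ conditioning set.
  P2: blocked at chain node N2 ∈ conditioning set.
  P3: blocked at collider N7 (neither it nor any descendant is in the conditioning set).
  P4: blocked at collider N7 (neither it nor any descendant is in the conditioning set).
  P5: blocked at fork node N2 ∈ conditioning set.
  P6: blocked at fork node N2 ∈ conditioning set.
  P7: blocked at chain node N3 ∈ conditioning set.
  P8: blocked at fork node N3 ∈ conditioning set.
{N2, N3} contains no descendant of N9 and blocks every backdoor path.
Every element of {N2, N3} is needed (dropping N2 leaves P2 open; dropping N3 leaves P8 open), so no proper subset is valid.
Among all size-2 subsets of the eligible variables, only {N2, N3} blocks every backdoor path, so it is the unique smallest valid adjustment set.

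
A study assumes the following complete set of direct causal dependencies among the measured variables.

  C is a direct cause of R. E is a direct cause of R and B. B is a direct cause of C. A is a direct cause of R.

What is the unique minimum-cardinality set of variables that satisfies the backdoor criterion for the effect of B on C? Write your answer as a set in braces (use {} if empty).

Variables eligible for adjustment (non-descendants of B, excluding B and C): {A, E}.
Backdoor paths from B to C:
  P1: B <- E -> R <- C
Each backdoor path contains an unconditioned collider, so every path is already blocked with the empty conditioning set:
  P1: blocked at collider R (neither it nor any descendant is in the conditioning set).
The empty set is therefore the unique smallest valid set.

{}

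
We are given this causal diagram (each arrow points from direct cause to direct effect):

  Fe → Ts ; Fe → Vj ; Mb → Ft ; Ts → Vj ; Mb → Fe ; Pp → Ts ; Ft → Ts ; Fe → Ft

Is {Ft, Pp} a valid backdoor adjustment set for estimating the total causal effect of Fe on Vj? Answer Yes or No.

No

Backdoor paths from Fe to Vj (paths whose first edge points into Fe):
  P1: Fe <- Mb -> Ft -> Ts -> Vj
Condition 1 (no descendant of Fe in the set): FAILS — Ft is a descendant of Fe.
Condition 2 (every backdoor path blocked by {Ft, Pp}):
  P1: blocked at chain node Ft ∈ conditioning set.
{Ft, Pp} does not satisfy the backdoor criterion.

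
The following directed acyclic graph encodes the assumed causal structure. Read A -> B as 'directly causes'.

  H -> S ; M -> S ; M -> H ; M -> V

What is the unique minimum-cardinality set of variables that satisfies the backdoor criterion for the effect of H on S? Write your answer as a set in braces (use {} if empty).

{M}

Variables eligible for adjustment (non-descendants of H, excluding H and S): {M, V}.
Backdoor paths from H to S:
  P1: H <- M -> S
The empty set is not sufficient: P1 (H <- M -> S) has no collider blocking it and no conditioned non-collider, so it is open.
Try {M}:
  P1: blocked at fork node M ∈ conditioning set.
{M} contains no descendant of H and blocks every backdoor path.
No other singleton works — e.g. {V} leaves P1 open — so {M} is the unique smallest valid adjustment set.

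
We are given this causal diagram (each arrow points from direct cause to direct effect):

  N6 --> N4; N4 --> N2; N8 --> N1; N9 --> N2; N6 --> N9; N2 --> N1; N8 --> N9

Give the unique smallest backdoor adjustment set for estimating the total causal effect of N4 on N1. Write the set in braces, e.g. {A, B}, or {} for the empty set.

{N6}

Variables eligible for adjustment (non-descendants of N4, excluding N4 and N1): {N6, N8, N9}.
Backdoor paths from N4 to N1:
  P1: N4 <- N6 -> N9 <- N8 -> N1
  P2: N4 <- N6 -> N9 -> N2 -> N1
The empty set is not sufficient: P2 (N4 <- N6 -> N9 -> N2 -> N1) has no collider blocking it and no conditioned non-collider, so it is open.
Try {N6}:
  P1: blocked at fork node N6 ∈ conditioning set.
  P2: blocked at fork node N6 ∈ conditioning set.
{N6} contains no descendant of N4 and blocks every backdoor path.
No other singleton works — e.g. {N8} leaves P2 open — so {N6} is the unique smallest valid adjustment set.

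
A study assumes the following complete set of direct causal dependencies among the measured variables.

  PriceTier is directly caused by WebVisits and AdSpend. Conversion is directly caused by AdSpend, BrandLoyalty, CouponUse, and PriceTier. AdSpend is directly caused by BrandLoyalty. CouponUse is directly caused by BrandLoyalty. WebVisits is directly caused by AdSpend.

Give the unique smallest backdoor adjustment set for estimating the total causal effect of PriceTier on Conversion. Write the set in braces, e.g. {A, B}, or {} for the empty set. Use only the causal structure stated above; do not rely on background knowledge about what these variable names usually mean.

{AdSpend}

Variables eligible for adjustment (non-descendants of PriceTier, excluding PriceTier and Conversion): {AdSpend, BrandLoyalty, CouponUse, WebVisits}.
Backdoor paths from PriceTier to Conversion:
  P1: PriceTier <- AdSpend <- BrandLoyalty -> CouponUse -> Conversion
  P2: PriceTier <- AdSpend <- BrandLoyalty -> Conversion
  P3: PriceTier <- AdSpend -> Conversion
  P4: PriceTier <- WebVisits <- AdSpend <- BrandLoyalty -> CouponUse -> Conversion
  P5: PriceTier <- WebVisits <- AdSpend <- BrandLoyalty -> Conversion
  P6: PriceTier <- WebVisits <- AdSpend -> Conversion
The empty set is not sufficient: P1 (PriceTier <- AdSpend <- BrandLoyalty -> CouponUse -> Conversion) has no collider blocking it and no conditioned non-collider, so it is open.
Try {AdSpend}:
  P1: blocked at chain node AdSpend ∈ conditioning set.
  P2: blocked at chain node AdSpend ∈ conditioning set.
  P3: blocked at fork node AdSpend ∈ conditioning set.
  P4: blocked at chain node AdSpend ∈ conditioning set.
  P5: blocked at chain node AdSpend ∈ conditioning set.
  P6: blocked at fork node AdSpend ∈ conditioning set.
{AdSpend} contains no descendant of PriceTier and blocks every backdoor path.
No other singleton works — e.g. {BrandLoyalty} leaves P3 open — so {AdSpend} is the unique smallest valid adjustment set.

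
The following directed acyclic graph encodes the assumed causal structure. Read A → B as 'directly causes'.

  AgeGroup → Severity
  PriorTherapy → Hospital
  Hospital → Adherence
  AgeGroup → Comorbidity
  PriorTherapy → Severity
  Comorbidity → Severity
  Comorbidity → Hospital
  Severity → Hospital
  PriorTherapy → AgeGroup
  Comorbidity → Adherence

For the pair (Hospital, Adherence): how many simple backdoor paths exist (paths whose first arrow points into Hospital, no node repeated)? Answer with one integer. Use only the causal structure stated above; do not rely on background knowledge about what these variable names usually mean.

A backdoor path from Hospital to Adherence is any simple undirected path whose first edge points into Hospital (i.e. leaves Hospital via a parent).
Parents of Hospital: {Comorbidity, PriorTherapy, Severity}.
Enumerating:
  P1: Hospital <- PriorTherapy -> AgeGroup -> Comorbidity -> Adherence
  P2: Hospital <- PriorTherapy -> AgeGroup -> Severity <- Comorbidity -> Adherence
  P3: Hospital <- PriorTherapy -> Severity <- AgeGroup -> Comorbidity -> Adherence
  P4: Hospital <- PriorTherapy -> Severity <- Comorbidity -> Adherence
  P5: Hospital <- Comorbidity -> Adherence
  P6: Hospital <- Severity <- PriorTherapy -> AgeGroup -> Comorbidity -> Adherence
  P7: Hospital <- Severity <- AgeGroup -> Comorbidity -> Adherence
  P8: Hospital <- Severity <- Comorbidity -> Adherence
That exhausts the simple backdoor paths. Count: 8.

8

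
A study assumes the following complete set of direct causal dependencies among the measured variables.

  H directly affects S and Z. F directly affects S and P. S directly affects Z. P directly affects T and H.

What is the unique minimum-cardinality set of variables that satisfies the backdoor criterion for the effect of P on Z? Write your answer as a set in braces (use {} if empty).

Variables eligible for adjustment (non-descendants of P, excluding P and Z): {F}.
Backdoor paths from P to Z:
  P1: P <- F -> S <- H -> Z
  P2: P <- F -> S -> Z
The empty set is not sufficient: P2 (P <- F -> S -> Z) has no collider blocking it and no conditioned non-collider, so it is open.
Try {F}:
  P1: blocked at fork node F ∈ conditioning set.
  P2: blocked at fork node F ∈ conditioning set.
{F} contains no descendant of P and blocks every backdoor path.
{F} is the unique smallest valid adjustment set.

{F}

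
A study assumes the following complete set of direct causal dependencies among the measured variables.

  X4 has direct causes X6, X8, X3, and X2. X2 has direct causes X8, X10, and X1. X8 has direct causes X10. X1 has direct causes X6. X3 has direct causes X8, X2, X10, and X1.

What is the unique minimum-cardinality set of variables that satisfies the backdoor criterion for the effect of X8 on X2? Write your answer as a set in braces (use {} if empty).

{X10}

Variables eligible for adjustment (non-descendants of X8, excluding X8 and X2): {X1, X10, X6}.
Backdoor paths from X8 to X2:
  P1: X8 <- X10 -> X2
  P2: X8 <- X10 -> X3 <- X1 <- X6 -> X4 <- X2
  P3: X8 <- X10 -> X3 <- X1 -> X2
  P4: X8 <- X10 -> X3 <- X2
  P5: X8 <- X10 -> X3 -> X4 <- X6 -> X1 -> X2
  P6: X8 <- X10 -> X3 -> X4 <- X2
The empty set is not sufficient: P1 (X8 <- X10 -> X2) has no collider blocking it and no conditioned non-collider, so it is open.
Try {X10}:
  P1: blocked at fork node X10 ∈ conditioning set.
  P2: blocked at fork node X10 ∈ conditioning set.
  P3: blocked at fork node X10 ∈ conditioning set.
  P4: blocked at fork node X10 ∈ conditioning set.
  P5: blocked at fork node X10 ∈ conditioning set.
  P6: blocked at fork node X10 ∈ conditioning set.
{X10} contains no descendant of X8 and blocks every backdoor path.
No other singleton works — e.g. {X6} leaves P1 open — so {X10} is the unique smallest valid adjustment set.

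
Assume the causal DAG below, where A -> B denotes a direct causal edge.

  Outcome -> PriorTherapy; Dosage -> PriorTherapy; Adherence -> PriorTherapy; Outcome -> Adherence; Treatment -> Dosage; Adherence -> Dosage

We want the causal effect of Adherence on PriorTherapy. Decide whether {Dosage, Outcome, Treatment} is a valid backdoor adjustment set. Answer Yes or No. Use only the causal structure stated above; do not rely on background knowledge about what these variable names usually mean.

No

Backdoor paths from Adherence to PriorTherapy (paths whose first edge points into Adherence):
  P1: Adherence <- Outcome -> PriorTherapy
Condition 1 (no descendant of Adherence in the set): FAILS — Dosage is a descendant of Adherence.
Condition 2 (every backdoor path blocked by {Dosage, Outcome, Treatment}):
  P1: blocked at fork node Outcome ∈ conditioning set.
{Dosage, Outcome, Treatment} does not satisfy the backdoor criterion.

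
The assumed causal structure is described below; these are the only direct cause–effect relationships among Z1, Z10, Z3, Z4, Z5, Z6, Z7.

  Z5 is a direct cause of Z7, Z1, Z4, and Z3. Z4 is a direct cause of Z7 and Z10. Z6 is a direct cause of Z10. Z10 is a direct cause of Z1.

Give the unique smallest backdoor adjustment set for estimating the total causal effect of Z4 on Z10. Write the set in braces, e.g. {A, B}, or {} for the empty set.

Variables eligible for adjustment (non-descendants of Z4, excluding Z4 and Z10): {Z3, Z5, Z6}.
Backdoor paths from Z4 to Z10:
  P1: Z4 <- Z5 -> Z1 <- Z10
Each backdoor path contains an unconditioned collider, so every path is already blocked with the empty conditioning set:
  P1: blocked at collider Z1 (neither it nor any descendant is in the conditioning set).
The empty set is therefore the unique smallest valid set.

{}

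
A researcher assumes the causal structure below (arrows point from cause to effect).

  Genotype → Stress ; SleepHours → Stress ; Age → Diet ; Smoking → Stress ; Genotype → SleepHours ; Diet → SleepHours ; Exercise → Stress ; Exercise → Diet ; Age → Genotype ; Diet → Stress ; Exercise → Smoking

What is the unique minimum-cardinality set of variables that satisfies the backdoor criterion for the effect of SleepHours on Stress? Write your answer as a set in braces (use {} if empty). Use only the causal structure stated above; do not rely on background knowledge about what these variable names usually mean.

Variables eligible for adjustment (non-descendants of SleepHours, excluding SleepHours and Stress): {Age, Diet, Exercise, Genotype, Smoking}.
Backdoor paths from SleepHours to Stress:
  P1: SleepHours <- Diet <- Age -> Genotype -> Stress
  P2: SleepHours <- Diet <- Exercise -> Smoking -> Stress
  P3: SleepHours <- Diet <- Exercise -> Stress
  P4: SleepHours <- Diet -> Stress
  P5: SleepHours <- Genotype <- Age -> Diet <- Exercise -> Smoking -> Stress
  P6: SleepHours <- Genotype <- Age -> Diet <- Exercise -> Stress
  P7: SleepHours <- Genotype <- Age -> Diet -> Stress
  P8: SleepHours <- Genotype -> Stress
The empty set is not sufficient: P1 (SleepHours <- Diet <- Age -> Genotype -> Stress) has no collider blocking it and no conditioned non-collider, so it is open.
Try {Diet, Genotype}:
  P1: blocked at chain node Diet ∈ conditioning set.
  P2: blocked at chain node Diet ∈ conditioning set.
  P3: blocked at chain node Diet ∈ conditioning set.
  P4: blocked at fork node Diet ∈ conditioning set.
  P5: blocked at chain node Genotype ∈ conditioning set.
  P6: blocked at chain node Genotype ∈ conditioning set.
  P7: blocked at chain node Genotype ∈ conditioning set.
  P8: blocked at fork node Genotype ∈ conditioning set.
{Diet, Genotype} contains no descendant of SleepHours and blocks every backdoor path.
Every element of {Diet, Genotype} is needed (dropping Diet leaves P2 open; dropping Genotype leaves P5 open), so no proper subset is valid.
Among all size-2 subsets of the eligible variables, only {Diet, Genotype} blocks every backdoor path, so it is the unique smallest valid adjustment set.

{Diet, Genotype}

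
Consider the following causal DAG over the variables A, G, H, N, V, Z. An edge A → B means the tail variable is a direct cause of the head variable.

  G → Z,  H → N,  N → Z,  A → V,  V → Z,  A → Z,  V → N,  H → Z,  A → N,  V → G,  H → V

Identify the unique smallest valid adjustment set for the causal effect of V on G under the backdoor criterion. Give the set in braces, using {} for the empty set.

{}

Variables eligible for adjustment (non-descendants of V, excluding V and G): {A, H}.
Backdoor paths from V to G:
  P1: V <- A -> N <- H -> Z <- G
  P2: V <- A -> N -> Z <- G
  P3: V <- A -> Z <- G
  P4: V <- H -> N <- A -> Z <- G
  P5: V <- H -> N -> Z <- G
  P6: V <- H -> Z <- G
Each backdoor path contains an unconditioned collider, so every path is already blocked with the empty conditioning set:
  P1: blocked at collider N (neither it nor any descendant is in the conditioning set).
  P2: blocked at collider Z (neither it nor any descendant is in the conditioning set).
  P3: blocked at collider Z (neither it nor any descendant is in the conditioning set).
  P4: blocked at collider N (neither it nor any descendant is in the conditioning set).
  P5: blocked at collider Z (neither it nor any descendant is in the conditioning set).
  P6: blocked at collider Z (neither it nor any descendant is in the conditioning set).
The empty set is therefore the unique smallest valid set.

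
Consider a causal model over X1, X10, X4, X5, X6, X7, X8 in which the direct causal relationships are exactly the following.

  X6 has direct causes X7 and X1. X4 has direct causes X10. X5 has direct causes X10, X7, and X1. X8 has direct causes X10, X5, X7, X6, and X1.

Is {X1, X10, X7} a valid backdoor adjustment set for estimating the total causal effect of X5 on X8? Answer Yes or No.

Backdoor paths from X5 to X8 (paths whose first edge points into X5):
  P1: X5 <- X7 -> X6 <- X1 -> X8
  P2: X5 <- X7 -> X6 -> X8
  P3: X5 <- X7 -> X8
  P4: X5 <- X10 -> X8
  P5: X5 <- X1 -> X6 <- X7 -> X8
  P6: X5 <- X1 -> X6 -> X8
  P7: X5 <- X1 -> X8
Condition 1 (no descendant of X5 in the set): holds — descendants of X5 are {X8}; none are in {X1, X10, X7}.
Condition 2 (every backdoor path blocked by {X1, X10, X7}):
  P1: blocked at fork node X7 ∈ conditioning set.
  P2: blocked at fork node X7 ∈ conditioning set.
  P3: blocked at fork node X7 ∈ conditioning set.
  P4: blocked at fork node X10 ∈ conditioning set.
  P5: blocked at fork node X1 ∈ conditioning set.
  P6: blocked at fork node X1 ∈ conditioning set.
  P7: blocked at fork node X1 ∈ conditioning set.
{X1, X10, X7} satisfies the backdoor criterion.

Yes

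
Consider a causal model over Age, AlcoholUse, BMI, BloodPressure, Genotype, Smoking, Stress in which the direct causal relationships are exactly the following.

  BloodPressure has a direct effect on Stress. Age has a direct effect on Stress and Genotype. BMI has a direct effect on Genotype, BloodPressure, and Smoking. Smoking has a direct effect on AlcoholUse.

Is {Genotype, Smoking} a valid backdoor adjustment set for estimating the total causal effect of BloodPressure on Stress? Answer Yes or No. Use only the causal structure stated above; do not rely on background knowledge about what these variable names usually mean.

No

Backdoor paths from BloodPressure to Stress (paths whose first edge points into BloodPressure):
  P1: BloodPressure <- BMI -> Genotype <- Age -> Stress
Condition 1 (no descendant of BloodPressure in the set): holds — descendants of BloodPressure are {Stress}; none are in {Genotype, Smoking}.
Condition 2 (every backdoor path blocked by {Genotype, Smoking}):
  P1: open — collider(s) Genotype are conditioned on (or have a conditioned descendant) and no non-collider on the path is in the set.
{Genotype, Smoking} does not satisfy the backdoor criterion.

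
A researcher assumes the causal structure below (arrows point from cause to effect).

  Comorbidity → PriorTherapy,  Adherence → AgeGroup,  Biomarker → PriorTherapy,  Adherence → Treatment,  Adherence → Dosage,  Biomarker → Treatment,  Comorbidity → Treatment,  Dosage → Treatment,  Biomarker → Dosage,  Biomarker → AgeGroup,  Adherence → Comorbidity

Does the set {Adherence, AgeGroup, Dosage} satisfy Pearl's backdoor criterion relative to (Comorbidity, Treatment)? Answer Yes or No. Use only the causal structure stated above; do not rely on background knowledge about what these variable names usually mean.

Yes

Backdoor paths from Comorbidity to Treatment (paths whose first edge points into Comorbidity):
  P1: Comorbidity <- Adherence -> AgeGroup <- Biomarker -> Dosage -> Treatment
  P2: Comorbidity <- Adherence -> AgeGroup <- Biomarker -> Treatment
  P3: Comorbidity <- Adherence -> Dosage <- Biomarker -> Treatment
  P4: Comorbidity <- Adherence -> Dosage -> Treatment
  P5: Comorbidity <- Adherence -> Treatment
Condition 1 (no descendant of Comorbidity in the set): holds — descendants of Comorbidity are {PriorTherapy, Treatment}; none are in {Adherence, AgeGroup, Dosage}.
Condition 2 (every backdoor path blocked by {Adherence, AgeGroup, Dosage}):
  P1: blocked at fork node Adherence ∈ conditioning set.
  P2: blocked at fork node Adherence ∈ conditioning set.
  P3: blocked at fork node Adherence ∈ conditioning set.
  P4: blocked at fork node Adherence ∈ conditioning set.
  P5: blocked at fork node Adherence ∈ conditioning set.
{Adherence, AgeGroup, Dosage} satisfies the backdoor criterion.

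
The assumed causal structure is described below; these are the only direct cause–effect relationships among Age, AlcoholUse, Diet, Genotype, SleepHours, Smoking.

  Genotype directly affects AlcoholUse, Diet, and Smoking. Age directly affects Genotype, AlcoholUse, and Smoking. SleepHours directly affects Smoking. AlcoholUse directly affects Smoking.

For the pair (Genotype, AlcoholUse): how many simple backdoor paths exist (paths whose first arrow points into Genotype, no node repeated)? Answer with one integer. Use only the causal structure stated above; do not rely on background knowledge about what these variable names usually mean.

2

A backdoor path from Genotype to AlcoholUse is any simple undirected path whose first edge points into Genotype (i.e. leaves Genotype via a parent).
Parents of Genotype: {Age}.
Enumerating:
  P1: Genotype <- Age -> AlcoholUse
  P2: Genotype <- Age -> Smoking <- AlcoholUse
That exhausts the simple backdoor paths. Count: 2.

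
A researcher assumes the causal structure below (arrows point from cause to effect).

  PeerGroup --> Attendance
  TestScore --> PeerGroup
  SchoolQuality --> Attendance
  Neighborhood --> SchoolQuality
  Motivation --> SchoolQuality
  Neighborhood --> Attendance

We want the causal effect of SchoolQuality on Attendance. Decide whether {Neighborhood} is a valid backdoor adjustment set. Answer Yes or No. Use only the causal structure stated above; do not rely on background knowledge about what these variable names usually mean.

Backdoor paths from SchoolQuality to Attendance (paths whose first edge points into SchoolQuality):
  P1: SchoolQuality <- Neighborhood -> Attendance
Condition 1 (no descendant of SchoolQuality in the set): holds — descendants of SchoolQuality are {Attendance}; none are in {Neighborhood}.
Condition 2 (every backdoor path blocked by {Neighborhood}):
  P1: blocked at fork node Neighborhood ∈ conditioning set.
{Neighborhood} satisfies the backdoor criterion.

Yes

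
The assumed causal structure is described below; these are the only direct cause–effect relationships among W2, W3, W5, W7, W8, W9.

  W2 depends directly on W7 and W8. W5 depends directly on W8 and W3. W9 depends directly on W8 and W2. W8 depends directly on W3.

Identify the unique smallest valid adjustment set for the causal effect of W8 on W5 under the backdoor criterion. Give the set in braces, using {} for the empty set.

{W3}

Variables eligible for adjustment (non-descendants of W8, excluding W8 and W5): {W3, W7}.
Backdoor paths from W8 to W5:
  P1: W8 <- W3 -> W5
The empty set is not sufficient: P1 (W8 <- W3 -> W5) has no collider blocking it and no conditioned non-collider, so it is open.
Try {W3}:
  P1: blocked at fork node W3 ∈ conditioning set.
{W3} contains no descendant of W8 and blocks every backdoor path.
No other singleton works — e.g. {W7} leaves P1 open — so {W3} is the unique smallest valid adjustment set.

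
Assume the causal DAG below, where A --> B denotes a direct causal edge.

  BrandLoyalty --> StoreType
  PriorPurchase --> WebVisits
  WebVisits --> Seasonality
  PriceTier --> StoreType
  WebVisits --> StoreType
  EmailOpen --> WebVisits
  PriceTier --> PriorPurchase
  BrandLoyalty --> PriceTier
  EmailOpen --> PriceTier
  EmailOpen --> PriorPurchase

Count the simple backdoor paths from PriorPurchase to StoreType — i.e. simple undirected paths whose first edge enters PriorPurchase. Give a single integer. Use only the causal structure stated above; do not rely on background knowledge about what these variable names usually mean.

6

A backdoor path from PriorPurchase to StoreType is any simple undirected path whose first edge points into PriorPurchase (i.e. leaves PriorPurchase via a parent).
Parents of PriorPurchase: {EmailOpen, PriceTier}.
Enumerating:
  P1: PriorPurchase <- EmailOpen -> PriceTier <- BrandLoyalty -> StoreType
  P2: PriorPurchase <- EmailOpen -> PriceTier -> StoreType
  P3: PriorPurchase <- EmailOpen -> WebVisits -> StoreType
  P4: PriorPurchase <- PriceTier <- EmailOpen -> WebVisits -> StoreType
  P5: PriorPurchase <- PriceTier <- BrandLoyalty -> StoreType
  P6: PriorPurchase <- PriceTier -> StoreType
That exhausts the simple backdoor paths. Count: 6.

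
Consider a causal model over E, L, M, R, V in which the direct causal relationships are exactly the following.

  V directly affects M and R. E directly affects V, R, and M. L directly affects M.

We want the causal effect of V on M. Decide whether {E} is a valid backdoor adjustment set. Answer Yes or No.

Yes

Backdoor paths from V to M (paths whose first edge points into V):
  P1: V <- E -> M
Condition 1 (no descendant of V in the set): holds — descendants of V are {M, R}; none are in {E}.
Condition 2 (every backdoor path blocked by {E}):
  P1: blocked at fork node E ∈ conditioning set.
{E} satisfies the backdoor criterion.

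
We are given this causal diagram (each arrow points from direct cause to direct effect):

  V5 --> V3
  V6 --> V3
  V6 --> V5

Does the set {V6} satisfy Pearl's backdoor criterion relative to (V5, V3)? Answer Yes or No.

Yes

Backdoor paths from V5 to V3 (paths whose first edge points into V5):
  P1: V5 <- V6 -> V3
Condition 1 (no descendant of V5 in the set): holds — descendants of V5 are {V3}; none are in {V6}.
Condition 2 (every backdoor path blocked by {V6}):
  P1: blocked at fork node V6 ∈ conditioning set.
{V6} satisfies the backdoor criterion.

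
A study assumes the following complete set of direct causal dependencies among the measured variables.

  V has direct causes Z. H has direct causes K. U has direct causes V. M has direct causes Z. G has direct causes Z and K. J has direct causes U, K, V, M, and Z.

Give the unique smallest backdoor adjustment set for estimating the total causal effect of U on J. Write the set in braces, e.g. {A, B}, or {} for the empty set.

Variables eligible for adjustment (non-descendants of U, excluding U and J): {G, H, K, M, V, Z}.
Backdoor paths from U to J:
  P1: U <- V <- Z -> M -> J
  P2: U <- V <- Z -> J
  P3: U <- V <- Z -> G <- K -> J
  P4: U <- V -> J
The empty set is not sufficient: P1 (U <- V <- Z -> M -> J) has no collider blocking it and no conditioned non-collider, so it is open.
Try {V}:
  P1: blocked at chain node V ∈ conditioning set.
  P2: blocked at chain node V ∈ conditioning set.
  P3: blocked at chain node V ∈ conditioning set.
  P4: blocked at fork node V ∈ conditioning set.
{V} contains no descendant of U and blocks every backdoor path.
No other singleton works — e.g. {Z} leaves P4 open — so {V} is the unique smallest valid adjustment set.

{V}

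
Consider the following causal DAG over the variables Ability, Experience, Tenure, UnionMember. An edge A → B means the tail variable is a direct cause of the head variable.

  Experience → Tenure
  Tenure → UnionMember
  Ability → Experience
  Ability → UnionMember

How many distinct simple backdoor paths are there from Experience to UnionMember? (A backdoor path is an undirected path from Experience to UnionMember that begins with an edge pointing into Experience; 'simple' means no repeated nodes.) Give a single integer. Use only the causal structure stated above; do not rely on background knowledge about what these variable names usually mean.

1

A backdoor path from Experience to UnionMember is any simple undirected path whose first edge points into Experience (i.e. leaves Experience via a parent).
Parents of Experience: {Ability}.
Enumerating:
  P1: Experience <- Ability -> UnionMember
That exhausts the simple backdoor paths. Count: 1.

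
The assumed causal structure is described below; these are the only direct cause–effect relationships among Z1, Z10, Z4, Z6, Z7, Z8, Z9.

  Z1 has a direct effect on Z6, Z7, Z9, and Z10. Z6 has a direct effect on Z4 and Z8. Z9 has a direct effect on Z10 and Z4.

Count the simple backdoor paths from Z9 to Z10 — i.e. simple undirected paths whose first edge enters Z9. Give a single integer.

1

A backdoor path from Z9 to Z10 is any simple undirected path whose first edge points into Z9 (i.e. leaves Z9 via a parent).
Parents of Z9: {Z1}.
Enumerating:
  P1: Z9 <- Z1 -> Z10
That exhausts the simple backdoor paths. Count: 1.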